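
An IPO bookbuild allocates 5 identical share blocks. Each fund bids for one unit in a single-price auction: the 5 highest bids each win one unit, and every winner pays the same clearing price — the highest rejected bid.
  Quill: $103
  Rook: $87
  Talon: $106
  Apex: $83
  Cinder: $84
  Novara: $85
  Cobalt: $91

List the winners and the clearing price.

Talon, Quill, Cobalt, Rook, Novara; each pays $84

Bids ranked high→low: 106 (Talon), 103 (Quill), 91 (Cobalt), 87 (Rook), 85 (Novara), 84 (Cinder), 83 (Apex)
Winners (5 units): Talon, Quill, Cobalt, Rook, Novara.
Clearing price = highest rejected bid = $84.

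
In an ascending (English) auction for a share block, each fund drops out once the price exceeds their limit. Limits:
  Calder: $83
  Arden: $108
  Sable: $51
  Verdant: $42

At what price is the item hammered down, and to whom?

Arden wins at $83

Open ascending-bid auction: the price rises until one bidder remains; the winner pays the price at which the last rival dropped out.
Sorting limits: 108 (Arden) > 83 (Calder) > 51 (Sable) > 42 (Verdant)
Calder is the last rival to drop out, at $83; Arden remains and wins at that price.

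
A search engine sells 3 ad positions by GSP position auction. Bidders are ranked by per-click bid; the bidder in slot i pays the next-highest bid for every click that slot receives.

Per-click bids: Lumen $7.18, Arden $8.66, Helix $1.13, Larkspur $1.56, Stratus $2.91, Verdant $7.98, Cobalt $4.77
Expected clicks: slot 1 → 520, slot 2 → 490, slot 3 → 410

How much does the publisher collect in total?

Ranked by bid: $8.66 (Arden) > $7.98 (Verdant) > $7.18 (Lumen) > $4.77 (Cobalt) > …
Slot 1: Arden pays $7.98 × 520 = $4149.60
Slot 2: Verdant pays $7.18 × 490 = $3518.20
Slot 3: Lumen pays $4.77 × 410 = $1955.70
Total = $9623.50

Total revenue: $9623.50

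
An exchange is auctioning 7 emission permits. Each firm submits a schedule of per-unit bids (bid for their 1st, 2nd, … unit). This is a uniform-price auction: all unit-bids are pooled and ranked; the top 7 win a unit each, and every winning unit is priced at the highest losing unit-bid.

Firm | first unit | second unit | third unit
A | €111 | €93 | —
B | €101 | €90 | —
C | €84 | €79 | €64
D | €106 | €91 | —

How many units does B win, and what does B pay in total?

B: 2 units, pays €158

All unit-bids, highest first — top 7: 111 (A-1), 106 (D-1), 101 (B-1), 93 (A-2), 91 (D-2), 90 (B-2), 84 (C-1)
The (k+1)-th unit-bid is €79.
B wins 2 unit(s) at €79 each.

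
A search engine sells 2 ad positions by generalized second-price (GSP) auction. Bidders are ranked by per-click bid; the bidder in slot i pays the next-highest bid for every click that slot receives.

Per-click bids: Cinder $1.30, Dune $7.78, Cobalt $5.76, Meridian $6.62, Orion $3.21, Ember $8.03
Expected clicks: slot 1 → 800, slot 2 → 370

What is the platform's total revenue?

Total revenue: $8673.40

Ranked by bid: $8.03 (Ember) > $7.78 (Dune) > $6.62 (Meridian) > …
Slot 1: Ember pays $7.78 × 800 = $6224.00
Slot 2: Dune pays $6.62 × 370 = $2449.40
Total = $8673.40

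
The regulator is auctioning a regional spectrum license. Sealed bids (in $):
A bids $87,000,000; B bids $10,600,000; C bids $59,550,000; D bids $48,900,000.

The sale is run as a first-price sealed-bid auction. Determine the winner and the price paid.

A pays $87,000,000

Bids ranked: 87,000,000 (A) > 59,550,000 (C) > 48,900,000 (D) > 10,600,000 (B)
First-price: A pays what they bid, $87,000,000.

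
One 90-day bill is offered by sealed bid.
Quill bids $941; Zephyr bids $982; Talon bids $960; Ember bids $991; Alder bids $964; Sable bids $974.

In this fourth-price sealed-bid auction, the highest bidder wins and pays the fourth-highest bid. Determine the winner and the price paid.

Bids ranked: 991 (Ember) > 982 (Zephyr) > 974 (Sable) > 964 (Alder) > 960 (Talon) > 941 (Quill)
Ember wins; payment is bid #4 in the ranking = $964.

Ember pays $964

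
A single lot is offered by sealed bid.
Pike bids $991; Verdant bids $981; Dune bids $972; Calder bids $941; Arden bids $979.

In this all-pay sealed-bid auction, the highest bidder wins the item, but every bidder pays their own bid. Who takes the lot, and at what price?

Bids ranked: 991 (Pike) > 981 (Verdant) > 979 (Arden) > 972 (Dune) > 941 (Calder)
Pike wins with the top bid; all bids are sunk regardless.

Pike pays $991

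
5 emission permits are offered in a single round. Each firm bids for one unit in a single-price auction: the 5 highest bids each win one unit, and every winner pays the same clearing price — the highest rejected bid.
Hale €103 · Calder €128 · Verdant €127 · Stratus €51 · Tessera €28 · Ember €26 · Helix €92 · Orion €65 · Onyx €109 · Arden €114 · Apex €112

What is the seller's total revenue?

Total revenue: €515

Ordering the bids: 128 (Calder), 127 (Verdant), 114 (Arden), 112 (Apex), 109 (Onyx), 103 (Hale), 92 (Helix), …
Top 5: Calder, Verdant, Arden, Apex, Onyx.
Highest unsuccessful bid: €103 → clearing price.
Total revenue = 5 × €103 = €515.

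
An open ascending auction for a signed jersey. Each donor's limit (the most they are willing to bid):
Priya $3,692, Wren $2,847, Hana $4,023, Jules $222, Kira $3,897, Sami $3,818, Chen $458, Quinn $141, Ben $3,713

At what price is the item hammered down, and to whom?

Hana wins at $3,897

Limits in order: 4,023 (Hana) > 3,897 (Kira) > 3,818 (Sami) > 3,713 (Ben) > 3,692 (Priya) > 2,847 (Wren) > …
Kira is the last rival to drop out, at $3,897; Hana remains and wins at that price.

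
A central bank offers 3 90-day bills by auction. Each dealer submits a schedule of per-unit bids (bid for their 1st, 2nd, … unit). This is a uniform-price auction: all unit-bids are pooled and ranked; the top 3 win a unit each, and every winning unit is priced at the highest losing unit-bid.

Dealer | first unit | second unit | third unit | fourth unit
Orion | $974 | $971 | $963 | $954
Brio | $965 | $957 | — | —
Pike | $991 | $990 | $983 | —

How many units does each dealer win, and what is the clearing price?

Pike 3; clearing price $974

All unit-bids, highest first — top 3: 991 (Pike-1), 990 (Pike-2), 983 (Pike-3)
The (k+1)-th unit-bid is $974.
Allocation: Pike 3.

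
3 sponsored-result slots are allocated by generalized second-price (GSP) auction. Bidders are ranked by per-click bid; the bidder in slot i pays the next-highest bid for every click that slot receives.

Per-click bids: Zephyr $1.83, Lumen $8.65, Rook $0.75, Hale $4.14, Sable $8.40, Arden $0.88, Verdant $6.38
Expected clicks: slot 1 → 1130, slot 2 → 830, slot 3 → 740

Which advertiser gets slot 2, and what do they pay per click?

Per-click bids in order: $8.65 (Lumen) > $8.40 (Sable) > $6.38 (Verdant) > $4.14 (Hale) > …
Slot 2 goes to the second-ranked bidder, Sable, who pays the next bid down: $6.38/click.

Sable; $6.38 per click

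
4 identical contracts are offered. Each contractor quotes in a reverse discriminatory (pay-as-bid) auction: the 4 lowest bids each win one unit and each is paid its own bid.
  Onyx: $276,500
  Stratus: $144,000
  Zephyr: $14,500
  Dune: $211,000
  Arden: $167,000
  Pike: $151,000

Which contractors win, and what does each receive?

Sorting: 14,500 (Zephyr), 144,000 (Stratus), 151,000 (Pike), 167,000 (Arden), 211,000 (Dune), 276,500 (Onyx)
The 4 lowest are Zephyr, Stratus, Pike, Arden.
Each winner is paid its own bid: Zephyr $14,500, Stratus $144,000, Pike $151,000, Arden $167,000.

Zephyr $14,500, Stratus $144,000, Pike $151,000, Arden $167,000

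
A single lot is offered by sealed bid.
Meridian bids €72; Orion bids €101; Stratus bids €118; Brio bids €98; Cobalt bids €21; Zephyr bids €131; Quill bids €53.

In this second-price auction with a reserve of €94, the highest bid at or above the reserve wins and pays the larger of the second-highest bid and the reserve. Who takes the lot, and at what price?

Bids ranked: 131 (Zephyr) > 118 (Stratus) > 101 (Orion) > 98 (Brio) > 72 (Meridian) > 53 (Quill) > …
Highest eligible bid: Zephyr at €131.
Second-highest bid €118 exceeds the reserve €94 → payment €118.

Zephyr pays €118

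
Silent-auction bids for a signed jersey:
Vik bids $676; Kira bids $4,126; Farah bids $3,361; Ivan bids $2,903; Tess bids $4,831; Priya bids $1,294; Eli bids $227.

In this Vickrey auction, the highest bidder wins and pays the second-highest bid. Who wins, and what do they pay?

Tess pays $4,126

Sorting bids: 4,831 (Tess) > 4,126 (Kira) > 3,361 (Farah) > 2,903 (Ivan) > 1,294 (Priya) > 676 (Vik) > …
Tess is highest; pays the second-highest bid, $4,126.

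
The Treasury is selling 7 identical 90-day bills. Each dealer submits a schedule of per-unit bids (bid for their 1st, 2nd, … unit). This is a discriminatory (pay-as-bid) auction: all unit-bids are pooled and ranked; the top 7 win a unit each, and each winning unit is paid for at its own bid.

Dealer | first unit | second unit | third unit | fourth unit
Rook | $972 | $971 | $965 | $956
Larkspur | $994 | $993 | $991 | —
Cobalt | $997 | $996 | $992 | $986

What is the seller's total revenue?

All unit-bids, highest first — top 7: 997 (Cobalt-1), 996 (Cobalt-2), 994 (Larkspur-1), 993 (Larkspur-2), 992 (Cobalt-3), 991 (Larkspur-3), 986 (Cobalt-4)
Next rejected bid: $972 (not a price — pay-as-bid).
Each winning unit pays its own bid.
Revenue = 997 + 996 + 994 + 993 + 992 + 991 + 986 = $6,949.

Total revenue: $6,949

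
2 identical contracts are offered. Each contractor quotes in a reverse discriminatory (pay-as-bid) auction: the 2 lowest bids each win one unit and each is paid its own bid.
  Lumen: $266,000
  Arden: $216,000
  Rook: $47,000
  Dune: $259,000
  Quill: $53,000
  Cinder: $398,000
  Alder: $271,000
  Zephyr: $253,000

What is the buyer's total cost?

Ordering the bids: 47,000 (Rook), 53,000 (Quill), 216,000 (Arden), 253,000 (Zephyr), …
The 2 lowest are Rook, Quill.
Total cost = 47,000 + 53,000 = $100,000.

Total cost: $100,000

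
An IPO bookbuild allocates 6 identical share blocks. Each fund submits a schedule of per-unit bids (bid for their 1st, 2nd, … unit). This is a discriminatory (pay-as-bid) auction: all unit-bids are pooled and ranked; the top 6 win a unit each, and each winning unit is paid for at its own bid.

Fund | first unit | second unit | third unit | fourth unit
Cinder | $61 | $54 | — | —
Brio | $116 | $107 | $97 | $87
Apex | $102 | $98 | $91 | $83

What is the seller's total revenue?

Total revenue: $611

Merging the schedules and taking the best 6: 116 (Brio-1), 107 (Brio-2), 102 (Apex-1), 98 (Apex-2), 97 (Brio-3), 91 (Apex-3)
Next rejected bid: $87 (not a price — pay-as-bid).
Each winning unit pays its own bid.
Revenue = 116 + 107 + 102 + 98 + 97 + 91 = $611.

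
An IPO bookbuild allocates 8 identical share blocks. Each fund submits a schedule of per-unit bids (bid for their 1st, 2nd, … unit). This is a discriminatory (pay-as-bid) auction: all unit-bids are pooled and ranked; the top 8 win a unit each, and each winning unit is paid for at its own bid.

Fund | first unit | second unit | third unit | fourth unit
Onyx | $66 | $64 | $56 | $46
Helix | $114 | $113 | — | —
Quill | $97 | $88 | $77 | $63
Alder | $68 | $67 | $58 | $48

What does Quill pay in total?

Quill pays $262

All unit-bids, highest first — top 8: 114 (Helix-1), 113 (Helix-2), 97 (Quill-1), 88 (Quill-2), 77 (Quill-3), 68 (Alder-1), 67 (Alder-2), 66 (Onyx-1)
Next rejected bid: $64 (not a price — pay-as-bid).
Quill's winning unit-bids: 97 + 88 + 77 = $262.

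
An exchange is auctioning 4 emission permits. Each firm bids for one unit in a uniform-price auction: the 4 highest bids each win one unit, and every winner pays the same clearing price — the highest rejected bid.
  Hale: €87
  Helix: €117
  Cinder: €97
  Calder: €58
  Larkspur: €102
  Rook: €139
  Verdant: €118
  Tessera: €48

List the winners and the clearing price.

Rook, Verdant, Helix, Larkspur; each pays €97

Sorting: 139 (Rook), 118 (Verdant), 117 (Helix), 102 (Larkspur), 97 (Cinder), 87 (Hale), …
Winners (4 units): Rook, Verdant, Helix, Larkspur.
First losing bid is Cinder's €97, which sets the uniform price.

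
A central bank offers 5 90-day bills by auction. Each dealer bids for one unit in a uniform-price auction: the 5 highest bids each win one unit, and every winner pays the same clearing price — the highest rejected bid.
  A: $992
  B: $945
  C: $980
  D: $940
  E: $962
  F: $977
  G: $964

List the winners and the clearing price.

A, C, F, G, E; each pays $945

Sorting: 992 (A), 980 (C), 977 (F), 964 (G), 962 (E), 945 (B), 940 (D)
The 5 highest are A, C, F, G, E.
First losing bid is B's $945, which sets the uniform price.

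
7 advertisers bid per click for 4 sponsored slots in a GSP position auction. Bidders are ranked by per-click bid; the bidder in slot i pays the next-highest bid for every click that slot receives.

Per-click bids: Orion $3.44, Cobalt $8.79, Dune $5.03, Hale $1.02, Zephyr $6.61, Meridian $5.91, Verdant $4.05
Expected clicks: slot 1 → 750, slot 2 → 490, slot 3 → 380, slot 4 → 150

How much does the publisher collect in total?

Ranked by bid: $8.79 (Cobalt) > $6.61 (Zephyr) > $5.91 (Meridian) > $5.03 (Dune) > $4.05 (Verdant) > …
Slot 1: Cobalt pays $6.61 × 750 = $4957.50
Slot 2: Zephyr pays $5.91 × 490 = $2895.90
Slot 3: Meridian pays $5.03 × 380 = $1911.40
Slot 4: Dune pays $4.05 × 150 = $607.50
Total = $10372.30

Total revenue: $10372.30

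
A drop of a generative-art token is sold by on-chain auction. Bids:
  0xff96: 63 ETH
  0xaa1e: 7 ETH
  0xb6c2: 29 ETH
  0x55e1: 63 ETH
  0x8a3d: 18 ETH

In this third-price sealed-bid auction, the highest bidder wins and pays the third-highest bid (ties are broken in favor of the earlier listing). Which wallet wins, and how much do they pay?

0xff96 pays 29 ETH

Rule: the highest bidder wins and pays the third-highest bid.
Bids in order: 63 (0xff96) > 63 (0x55e1) > 29 (0xb6c2) > 18 (0x8a3d) > 7 (0xaa1e)
Tie at 63 ETH → 0xff96 wins by tie-break.
0xff96 wins; payment is bid #3 in the ranking = 29 ETH.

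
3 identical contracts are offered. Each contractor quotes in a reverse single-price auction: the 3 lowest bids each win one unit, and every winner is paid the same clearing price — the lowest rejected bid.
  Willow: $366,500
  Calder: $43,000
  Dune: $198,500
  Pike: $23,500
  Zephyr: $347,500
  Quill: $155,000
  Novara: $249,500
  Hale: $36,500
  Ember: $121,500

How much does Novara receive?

Sorting: 23,500 (Pike), 36,500 (Hale), 43,000 (Calder), 121,500 (Ember), 155,000 (Quill), …
The 3 lowest are Pike, Hale, Calder.
First losing bid is Ember's $121,500, which sets the uniform price.
Novara does not win → is paid $0.

Novara is paid $0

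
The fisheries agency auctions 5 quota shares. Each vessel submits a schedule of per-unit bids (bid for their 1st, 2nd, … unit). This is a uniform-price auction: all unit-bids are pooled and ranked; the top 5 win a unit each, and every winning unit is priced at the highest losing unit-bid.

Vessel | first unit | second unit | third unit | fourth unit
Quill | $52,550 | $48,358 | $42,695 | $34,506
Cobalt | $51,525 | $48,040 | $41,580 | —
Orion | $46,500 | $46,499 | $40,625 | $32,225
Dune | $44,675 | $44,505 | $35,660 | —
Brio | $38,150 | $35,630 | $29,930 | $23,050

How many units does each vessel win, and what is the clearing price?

Cobalt 2, Orion 1, Quill 2; clearing price $46,499

Pooled unit-bids ranked (top 5): 52,550 (Quill-1), 51,525 (Cobalt-1), 48,358 (Quill-2), 48,040 (Cobalt-2), 46,500 (Orion-1)
The (k+1)-th unit-bid is $46,499.
Allocation: Cobalt 2, Orion 1, Quill 2.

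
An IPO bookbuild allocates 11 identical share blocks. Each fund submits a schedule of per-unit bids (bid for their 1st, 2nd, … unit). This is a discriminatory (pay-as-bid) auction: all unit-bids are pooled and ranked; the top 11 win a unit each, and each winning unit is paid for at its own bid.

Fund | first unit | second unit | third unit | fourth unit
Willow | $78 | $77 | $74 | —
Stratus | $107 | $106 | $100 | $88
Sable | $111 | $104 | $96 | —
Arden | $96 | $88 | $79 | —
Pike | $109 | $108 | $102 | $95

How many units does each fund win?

Arden 1, Pike 4, Sable 3, Stratus 3

Pooled unit-bids ranked (top 11): 111 (Sable-1), 109 (Pike-1), 108 (Pike-2), 107 (Stratus-1), 106 (Stratus-2), 104 (Sable-2), 102 (Pike-3), 100 (Stratus-3), 96 (Sable-3), 96 (Arden-1), 95 (Pike-4)
Next rejected bid: $88 (not a price — pay-as-bid).
Allocation: Arden 1, Pike 4, Sable 3, Stratus 3.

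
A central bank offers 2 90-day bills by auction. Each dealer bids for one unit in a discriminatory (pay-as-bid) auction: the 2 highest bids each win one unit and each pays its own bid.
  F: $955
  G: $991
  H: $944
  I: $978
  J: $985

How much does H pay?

H pays $0

Bids ranked high→low: 991 (G), 985 (J), 978 (I), 955 (F), …
Top 2: G, J.
H does not win → $0.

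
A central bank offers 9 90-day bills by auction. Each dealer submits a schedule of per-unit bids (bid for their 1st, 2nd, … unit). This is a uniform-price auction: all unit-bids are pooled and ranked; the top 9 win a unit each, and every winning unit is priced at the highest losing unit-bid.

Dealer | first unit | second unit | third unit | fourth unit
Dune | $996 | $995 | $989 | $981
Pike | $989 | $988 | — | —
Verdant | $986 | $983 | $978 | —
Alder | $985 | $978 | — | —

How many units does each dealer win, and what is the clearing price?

Merging the schedules and taking the best 9: 996 (Dune-1), 995 (Dune-2), 989 (Dune-3), 989 (Pike-1), 988 (Pike-2), 986 (Verdant-1), 985 (Alder-1), 983 (Verdant-2), 981 (Dune-4)
Highest rejected unit-bid = $978.
Allocation: Alder 1, Dune 4, Pike 2, Verdant 2.

Alder 1, Dune 4, Pike 2, Verdant 2; clearing price $978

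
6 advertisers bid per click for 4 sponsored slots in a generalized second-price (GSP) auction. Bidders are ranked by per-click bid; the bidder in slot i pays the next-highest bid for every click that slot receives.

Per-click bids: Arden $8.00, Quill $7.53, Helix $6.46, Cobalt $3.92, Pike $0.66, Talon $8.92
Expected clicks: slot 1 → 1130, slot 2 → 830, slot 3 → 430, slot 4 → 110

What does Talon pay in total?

Sorting advertisers: $8.92 (Talon) > $8.00 (Arden) > $7.53 (Quill) > $6.46 (Helix) > $3.92 (Cobalt) > …
Talon holds slot 1 → pays next bid $8.00 × 1130 clicks = $9040.00.

Talon pays $9040.00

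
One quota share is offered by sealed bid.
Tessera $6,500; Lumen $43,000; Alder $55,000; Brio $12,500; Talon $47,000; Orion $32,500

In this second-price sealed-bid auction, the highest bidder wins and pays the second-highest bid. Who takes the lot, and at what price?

Sorting bids: 55,000 (Alder) > 47,000 (Talon) > 43,000 (Lumen) > 32,500 (Orion) > 12,500 (Brio) > 6,500 (Tessera)
Alder is highest; pays the second-highest bid, $47,000.

Alder pays $47,000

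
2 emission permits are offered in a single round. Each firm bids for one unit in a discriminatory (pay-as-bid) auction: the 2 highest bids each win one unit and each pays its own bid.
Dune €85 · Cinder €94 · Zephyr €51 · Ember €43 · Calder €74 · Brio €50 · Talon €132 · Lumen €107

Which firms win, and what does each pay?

Talon €132, Lumen €107

Sorting: 132 (Talon), 107 (Lumen), 94 (Cinder), 85 (Dune), …
The 2 highest are Talon, Lumen.
Each winner pays its own bid: Talon €132, Lumen €107.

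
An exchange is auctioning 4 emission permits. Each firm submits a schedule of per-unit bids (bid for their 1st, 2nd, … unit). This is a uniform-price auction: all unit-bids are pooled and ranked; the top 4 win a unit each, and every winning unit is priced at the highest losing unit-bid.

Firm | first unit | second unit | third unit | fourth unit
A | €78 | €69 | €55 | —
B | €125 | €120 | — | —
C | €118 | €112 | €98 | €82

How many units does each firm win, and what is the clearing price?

B 2, C 2; clearing price €98

Pooled unit-bids ranked (top 4): 125 (B-1), 120 (B-2), 118 (C-1), 112 (C-2)
First bid not allocated: €98.
Allocation: B 2, C 2.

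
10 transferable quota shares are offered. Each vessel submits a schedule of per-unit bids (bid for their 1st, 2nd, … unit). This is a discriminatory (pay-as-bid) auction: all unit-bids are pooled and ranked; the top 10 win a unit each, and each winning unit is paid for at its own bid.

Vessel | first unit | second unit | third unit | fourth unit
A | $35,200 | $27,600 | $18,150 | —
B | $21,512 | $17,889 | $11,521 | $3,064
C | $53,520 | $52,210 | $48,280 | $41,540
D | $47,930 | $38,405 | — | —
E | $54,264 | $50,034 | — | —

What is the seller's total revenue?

Total revenue: $448,983

All unit-bids, highest first — top 10: 54,264 (E-1), 53,520 (C-1), 52,210 (C-2), 50,034 (E-2), 48,280 (C-3), 47,930 (D-1), 41,540 (C-4), 38,405 (D-2), 35,200 (A-1), 27,600 (A-2)
Next rejected bid: $21,512 (not a price — pay-as-bid).
Each winning unit pays its own bid.
Revenue = 54,264 + 53,520 + 52,210 + 50,034 + 48,280 + 47,930 + 41,540 + 38,405 + 35,200 + 27,600 = $448,983.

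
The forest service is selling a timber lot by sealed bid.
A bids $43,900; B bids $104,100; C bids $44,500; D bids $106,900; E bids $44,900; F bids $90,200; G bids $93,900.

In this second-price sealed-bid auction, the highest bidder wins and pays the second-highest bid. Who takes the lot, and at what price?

D pays $104,100

Bids in order: 106,900 (D) > 104,100 (B) > 93,900 (G) > 90,200 (F) > 44,900 (E) > 44,500 (C) > …
D wins with the highest bid; price is set by the runner-up at $104,100.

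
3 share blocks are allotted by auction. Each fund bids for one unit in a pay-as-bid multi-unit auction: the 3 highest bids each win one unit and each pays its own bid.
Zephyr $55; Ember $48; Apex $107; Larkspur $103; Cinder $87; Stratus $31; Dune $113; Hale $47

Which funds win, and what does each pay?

Dune $113, Apex $107, Larkspur $103

Bids ranked high→low: 113 (Dune), 107 (Apex), 103 (Larkspur), 87 (Cinder), 55 (Zephyr), …
Winners (3 units): Dune, Apex, Larkspur.
Each winner pays its own bid: Dune $113, Apex $107, Larkspur $103.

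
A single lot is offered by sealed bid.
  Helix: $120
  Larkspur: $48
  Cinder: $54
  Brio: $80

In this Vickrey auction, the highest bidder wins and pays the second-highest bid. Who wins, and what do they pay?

Helix pays $80

Vickrey auction: the highest bidder wins and pays the second-highest bid.
Bids in order: 120 (Helix) > 80 (Brio) > 54 (Cinder) > 48 (Larkspur)
Second-price: Helix pays Brio's bid of $80.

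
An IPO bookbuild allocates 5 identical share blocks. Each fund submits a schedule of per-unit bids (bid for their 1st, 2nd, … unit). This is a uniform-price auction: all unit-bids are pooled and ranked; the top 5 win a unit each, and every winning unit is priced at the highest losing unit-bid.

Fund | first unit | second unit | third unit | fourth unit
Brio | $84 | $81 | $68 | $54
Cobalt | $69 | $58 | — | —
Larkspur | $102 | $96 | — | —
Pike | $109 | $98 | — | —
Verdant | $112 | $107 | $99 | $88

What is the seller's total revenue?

Merging the schedules and taking the best 5: 112 (Verdant-1), 109 (Pike-1), 107 (Verdant-2), 102 (Larkspur-1), 99 (Verdant-3)
The (k+1)-th unit-bid is $98.
Allocation: Larkspur 1, Pike 1, Verdant 3. Every unit priced at $98.
Revenue = 5 × 98 = $490.

Total revenue: $490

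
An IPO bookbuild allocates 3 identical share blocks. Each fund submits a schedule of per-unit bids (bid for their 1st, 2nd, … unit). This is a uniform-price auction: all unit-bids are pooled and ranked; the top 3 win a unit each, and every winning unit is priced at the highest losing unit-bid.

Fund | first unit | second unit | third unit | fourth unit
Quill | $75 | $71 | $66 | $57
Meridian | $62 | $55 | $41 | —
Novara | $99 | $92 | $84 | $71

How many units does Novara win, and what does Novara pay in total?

All unit-bids, highest first — top 3: 99 (Novara-1), 92 (Novara-2), 84 (Novara-3)
Highest rejected unit-bid = $75.
Novara wins 3 unit(s) at $75 each.

Novara: 3 units, pays $225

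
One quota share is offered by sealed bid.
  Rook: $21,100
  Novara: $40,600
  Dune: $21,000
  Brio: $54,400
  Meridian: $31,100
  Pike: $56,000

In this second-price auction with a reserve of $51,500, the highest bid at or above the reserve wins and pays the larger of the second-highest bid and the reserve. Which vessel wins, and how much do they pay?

Pike pays $54,400

Bids in order: 56,000 (Pike) > 54,400 (Brio) > 40,600 (Novara) > 31,100 (Meridian) > 21,100 (Rook) > 21,000 (Dune)
Pike has the top bid at or above the reserve ($56,000).
max(second-highest $54,400, reserve $51,500) = $54,400; the reserve does not bind.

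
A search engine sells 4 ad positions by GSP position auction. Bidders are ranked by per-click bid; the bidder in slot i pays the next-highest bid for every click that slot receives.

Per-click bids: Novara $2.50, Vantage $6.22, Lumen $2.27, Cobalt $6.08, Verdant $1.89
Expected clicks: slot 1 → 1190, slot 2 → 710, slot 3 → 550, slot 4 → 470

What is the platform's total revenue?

Total revenue: $11147.00

Per-click bids in order: $6.22 (Vantage) > $6.08 (Cobalt) > $2.50 (Novara) > $2.27 (Lumen) > $1.89 (Verdant)
Slot 1: Vantage pays $6.08 × 1190 = $7235.20
Slot 2: Cobalt pays $2.50 × 710 = $1775.00
Slot 3: Novara pays $2.27 × 550 = $1248.50
Slot 4: Lumen pays $1.89 × 470 = $888.30
Total = $11147.00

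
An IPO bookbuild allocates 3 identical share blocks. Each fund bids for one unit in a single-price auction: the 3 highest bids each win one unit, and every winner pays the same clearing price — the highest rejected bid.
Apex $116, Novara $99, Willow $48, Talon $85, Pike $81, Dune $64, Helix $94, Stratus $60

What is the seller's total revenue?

Total revenue: $255

Sorting: 116 (Apex), 99 (Novara), 94 (Helix), 85 (Talon), 81 (Pike), …
The 3 highest are Apex, Novara, Helix.
Clearing price = highest rejected bid = $85.
Total revenue = 3 × $85 = $255.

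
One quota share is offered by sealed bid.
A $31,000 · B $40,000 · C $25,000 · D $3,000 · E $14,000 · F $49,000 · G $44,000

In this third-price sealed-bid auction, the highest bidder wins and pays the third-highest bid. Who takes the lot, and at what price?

Bids ranked: 49,000 (F) > 44,000 (G) > 40,000 (B) > 31,000 (A) > 25,000 (C) > 14,000 (E) > …
F wins; payment is bid #3 in the ranking = $40,000.

F pays $40,000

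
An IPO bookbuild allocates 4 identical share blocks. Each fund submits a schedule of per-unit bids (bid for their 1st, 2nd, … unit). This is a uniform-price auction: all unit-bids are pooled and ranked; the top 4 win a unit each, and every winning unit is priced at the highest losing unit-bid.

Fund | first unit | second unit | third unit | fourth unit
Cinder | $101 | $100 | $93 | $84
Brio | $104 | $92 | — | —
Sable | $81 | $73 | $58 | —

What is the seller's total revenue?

Total revenue: $368

All unit-bids, highest first — top 4: 104 (Brio-1), 101 (Cinder-1), 100 (Cinder-2), 93 (Cinder-3)
The (k+1)-th unit-bid is $92.
Allocation: Brio 1, Cinder 3. Every unit priced at $92.
Revenue = 4 × 92 = $368.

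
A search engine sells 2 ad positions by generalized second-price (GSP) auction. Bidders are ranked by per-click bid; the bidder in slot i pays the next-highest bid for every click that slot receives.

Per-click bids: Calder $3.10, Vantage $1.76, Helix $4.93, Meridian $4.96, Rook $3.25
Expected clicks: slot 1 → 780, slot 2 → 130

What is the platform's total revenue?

Total revenue: $4267.90

Sorting advertisers: $4.96 (Meridian) > $4.93 (Helix) > $3.25 (Rook) > …
Slot 1: Meridian pays $4.93 × 780 = $3845.40
Slot 2: Helix pays $3.25 × 130 = $422.50
Total = $4267.90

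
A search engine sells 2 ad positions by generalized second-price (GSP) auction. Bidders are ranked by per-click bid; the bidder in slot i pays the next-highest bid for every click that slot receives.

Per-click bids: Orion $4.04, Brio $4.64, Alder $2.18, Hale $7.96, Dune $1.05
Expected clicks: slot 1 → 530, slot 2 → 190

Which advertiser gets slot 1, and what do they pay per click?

Per-click bids in order: $7.96 (Hale) > $4.64 (Brio) > $4.04 (Orion) > …
Slot 1 goes to the first-ranked bidder, Hale, who pays the next bid down: $4.64/click.

Hale; $4.64 per click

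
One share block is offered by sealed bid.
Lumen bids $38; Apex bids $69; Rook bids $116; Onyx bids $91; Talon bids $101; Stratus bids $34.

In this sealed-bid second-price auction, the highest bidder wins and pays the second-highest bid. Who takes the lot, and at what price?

Sorting bids: 116 (Rook) > 101 (Talon) > 91 (Onyx) > 69 (Apex) > 38 (Lumen) > 34 (Stratus)
Second-price: Rook pays Talon's bid of $101.

Rook pays $101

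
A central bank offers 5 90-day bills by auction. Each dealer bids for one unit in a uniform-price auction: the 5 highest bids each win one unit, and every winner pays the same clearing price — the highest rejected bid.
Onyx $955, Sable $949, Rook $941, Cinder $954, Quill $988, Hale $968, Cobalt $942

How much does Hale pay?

Sorting: 988 (Quill), 968 (Hale), 955 (Onyx), 954 (Cinder), 949 (Sable), 942 (Cobalt), 941 (Rook)
The 5 highest are Quill, Hale, Onyx, Cinder, Sable.
Clearing price = highest rejected bid = $942.
Hale wins → pays $942.

Hale pays $942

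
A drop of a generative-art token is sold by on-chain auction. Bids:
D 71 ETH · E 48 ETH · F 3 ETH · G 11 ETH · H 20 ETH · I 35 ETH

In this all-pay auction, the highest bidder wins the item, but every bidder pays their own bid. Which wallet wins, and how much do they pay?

D pays 71 ETH

Sorting bids: 71 (D) > 48 (E) > 35 (I) > 20 (H) > 11 (G) > 3 (F)
D wins with the top bid; all bids are sunk regardless.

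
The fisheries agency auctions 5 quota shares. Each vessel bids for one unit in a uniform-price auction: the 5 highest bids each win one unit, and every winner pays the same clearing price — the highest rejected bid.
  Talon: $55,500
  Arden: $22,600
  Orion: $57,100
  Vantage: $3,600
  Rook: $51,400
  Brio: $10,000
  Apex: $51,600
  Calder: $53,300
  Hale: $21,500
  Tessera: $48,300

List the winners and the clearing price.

Sorting: 57,100 (Orion), 55,500 (Talon), 53,300 (Calder), 51,600 (Apex), 51,400 (Rook), 48,300 (Tessera), 22,600 (Arden), …
The 5 highest are Orion, Talon, Calder, Apex, Rook.
Highest unsuccessful bid: $48,300 → clearing price.

Orion, Talon, Calder, Apex, Rook; each pays $48,300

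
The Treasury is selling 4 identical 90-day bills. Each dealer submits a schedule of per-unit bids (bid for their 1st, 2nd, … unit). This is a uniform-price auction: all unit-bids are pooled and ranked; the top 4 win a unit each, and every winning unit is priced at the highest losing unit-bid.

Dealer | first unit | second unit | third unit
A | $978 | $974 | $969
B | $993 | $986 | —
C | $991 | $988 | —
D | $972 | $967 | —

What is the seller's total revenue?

Total revenue: $3,912

All unit-bids, highest first — top 4: 993 (B-1), 991 (C-1), 988 (C-2), 986 (B-2)
The (k+1)-th unit-bid is $978.
Allocation: B 2, C 2. Every unit priced at $978.
Revenue = 4 × 978 = $3,912.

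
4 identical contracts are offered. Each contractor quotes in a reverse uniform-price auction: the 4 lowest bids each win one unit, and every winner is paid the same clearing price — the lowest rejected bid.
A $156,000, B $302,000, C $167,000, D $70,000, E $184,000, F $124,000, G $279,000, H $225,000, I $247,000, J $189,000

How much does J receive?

Sorting: 70,000 (D), 124,000 (F), 156,000 (A), 167,000 (C), 184,000 (E), 189,000 (J), …
The 4 lowest are D, F, A, C.
Clearing price = lowest rejected bid = $184,000.
J does not win → is paid $0.

J is paid $0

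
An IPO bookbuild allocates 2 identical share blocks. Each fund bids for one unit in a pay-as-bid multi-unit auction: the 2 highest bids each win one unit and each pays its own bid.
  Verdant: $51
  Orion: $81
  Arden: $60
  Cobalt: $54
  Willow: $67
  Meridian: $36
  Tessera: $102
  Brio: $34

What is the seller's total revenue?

Sorting: 102 (Tessera), 81 (Orion), 67 (Willow), 60 (Arden), …
Top 2: Tessera, Orion.
Total revenue = 102 + 81 = $183.

Total revenue: $183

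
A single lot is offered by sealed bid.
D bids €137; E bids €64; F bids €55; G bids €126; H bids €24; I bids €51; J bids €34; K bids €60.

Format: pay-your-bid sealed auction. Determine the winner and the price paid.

D pays €137

Bids in order: 137 (D) > 126 (G) > 64 (E) > 60 (K) > 55 (F) > 51 (I) > …
D has the highest bid and pays exactly that: €137.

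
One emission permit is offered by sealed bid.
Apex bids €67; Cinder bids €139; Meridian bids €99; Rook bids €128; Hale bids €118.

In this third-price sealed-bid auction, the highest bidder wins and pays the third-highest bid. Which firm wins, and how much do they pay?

Cinder pays €118

Bids ranked: 139 (Cinder) > 128 (Rook) > 118 (Hale) > 99 (Meridian) > 67 (Apex)
Cinder wins; payment is bid #3 in the ranking = €118.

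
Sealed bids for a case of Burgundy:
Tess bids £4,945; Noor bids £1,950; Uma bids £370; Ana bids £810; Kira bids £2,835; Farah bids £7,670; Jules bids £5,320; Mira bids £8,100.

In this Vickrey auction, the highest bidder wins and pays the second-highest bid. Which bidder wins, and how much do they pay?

Mira pays £7,670

Sorting bids: 8,100 (Mira) > 7,670 (Farah) > 5,320 (Jules) > 4,945 (Tess) > 2,835 (Kira) > 1,950 (Noor) > …
Mira is highest; pays the second-highest bid, £7,670.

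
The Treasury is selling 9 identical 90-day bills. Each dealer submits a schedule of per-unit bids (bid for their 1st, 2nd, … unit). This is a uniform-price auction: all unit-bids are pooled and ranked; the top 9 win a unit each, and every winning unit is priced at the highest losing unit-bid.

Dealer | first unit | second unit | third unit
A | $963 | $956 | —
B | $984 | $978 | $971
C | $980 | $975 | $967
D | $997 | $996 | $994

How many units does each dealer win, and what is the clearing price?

Merging the schedules and taking the best 9: 997 (D-1), 996 (D-2), 994 (D-3), 984 (B-1), 980 (C-1), 978 (B-2), 975 (C-2), 971 (B-3), 967 (C-3)
Highest rejected unit-bid = $963.
Allocation: B 3, C 3, D 3.

B 3, C 3, D 3; clearing price $963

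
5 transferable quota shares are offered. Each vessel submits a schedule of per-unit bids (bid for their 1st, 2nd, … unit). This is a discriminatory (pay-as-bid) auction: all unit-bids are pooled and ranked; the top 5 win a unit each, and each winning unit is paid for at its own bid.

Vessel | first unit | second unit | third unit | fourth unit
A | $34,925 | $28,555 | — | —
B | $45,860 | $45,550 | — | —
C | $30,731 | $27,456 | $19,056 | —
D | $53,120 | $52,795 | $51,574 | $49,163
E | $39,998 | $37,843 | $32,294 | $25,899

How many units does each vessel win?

All unit-bids, highest first — top 5: 53,120 (D-1), 52,795 (D-2), 51,574 (D-3), 49,163 (D-4), 45,860 (B-1)
Next rejected bid: $45,550 (not a price — pay-as-bid).
Allocation: B 1, D 4.

B 1, D 4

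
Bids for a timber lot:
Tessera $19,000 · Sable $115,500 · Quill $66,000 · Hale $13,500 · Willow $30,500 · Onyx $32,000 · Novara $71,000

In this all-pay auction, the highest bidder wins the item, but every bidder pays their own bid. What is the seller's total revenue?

Total revenue: $347,500

Bids in order: 115,500 (Sable) > 71,000 (Novara) > 66,000 (Quill) > 32,000 (Onyx) > 30,500 (Willow) > 19,000 (Tessera) > …
Sable wins with the top bid; all bids are sunk regardless.
Every bidder forfeits their bid regardless of winning.
Revenue = 19,000 + 115,500 + 66,000 + 13,500 + 30,500 + 32,000 + 71,000 = $347,500.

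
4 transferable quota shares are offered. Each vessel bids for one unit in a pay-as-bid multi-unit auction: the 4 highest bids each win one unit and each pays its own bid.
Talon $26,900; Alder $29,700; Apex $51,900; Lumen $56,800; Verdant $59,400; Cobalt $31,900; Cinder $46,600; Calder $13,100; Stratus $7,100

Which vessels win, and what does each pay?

Verdant $59,400, Lumen $56,800, Apex $51,900, Cinder $46,600

Sorting: 59,400 (Verdant), 56,800 (Lumen), 51,900 (Apex), 46,600 (Cinder), 31,900 (Cobalt), 29,700 (Alder), …
Winners (4 units): Verdant, Lumen, Apex, Cinder.
Each winner pays its own bid: Verdant $59,400, Lumen $56,800, Apex $51,900, Cinder $46,600.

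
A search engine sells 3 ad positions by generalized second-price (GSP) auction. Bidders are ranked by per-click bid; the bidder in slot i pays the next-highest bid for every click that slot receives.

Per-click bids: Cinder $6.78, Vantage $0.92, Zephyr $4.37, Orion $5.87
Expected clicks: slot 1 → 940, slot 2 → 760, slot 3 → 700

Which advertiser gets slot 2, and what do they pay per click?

Orion; $4.37 per click

Sorting advertisers: $6.78 (Cinder) > $5.87 (Orion) > $4.37 (Zephyr) > $0.92 (Vantage)
Slot 2 goes to the second-ranked bidder, Orion, who pays the next bid down: $4.37/click.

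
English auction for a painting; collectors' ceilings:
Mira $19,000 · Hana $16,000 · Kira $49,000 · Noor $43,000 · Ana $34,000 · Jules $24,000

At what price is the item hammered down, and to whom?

Kira wins at $43,000

Rule: the price rises until one bidder remains; the winner pays the price at which the last rival dropped out.
Limits ranked: 49,000 (Kira) > 43,000 (Noor) > 34,000 (Ana) > 24,000 (Jules) > 19,000 (Mira) > 16,000 (Hana)
Bidding ends when Noor exits at $43,000; Kira takes it.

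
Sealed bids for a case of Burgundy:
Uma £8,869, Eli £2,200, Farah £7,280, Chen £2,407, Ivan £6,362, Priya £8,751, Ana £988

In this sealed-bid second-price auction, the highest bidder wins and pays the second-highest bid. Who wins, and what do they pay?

Bids ranked: 8,869 (Uma) > 8,751 (Priya) > 7,280 (Farah) > 6,362 (Ivan) > 2,407 (Chen) > 2,200 (Eli) > …
Uma is highest; pays the second-highest bid, £8,751.

Uma pays £8,751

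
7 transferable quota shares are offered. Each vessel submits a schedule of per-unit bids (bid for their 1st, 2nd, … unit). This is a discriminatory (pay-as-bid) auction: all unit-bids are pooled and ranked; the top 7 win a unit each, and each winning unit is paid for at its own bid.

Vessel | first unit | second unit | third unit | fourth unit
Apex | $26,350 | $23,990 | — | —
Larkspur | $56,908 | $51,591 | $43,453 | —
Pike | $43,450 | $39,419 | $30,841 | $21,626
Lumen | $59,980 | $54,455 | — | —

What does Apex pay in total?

Merging the schedules and taking the best 7: 59,980 (Lumen-1), 56,908 (Larkspur-1), 54,455 (Lumen-2), 51,591 (Larkspur-2), 43,453 (Larkspur-3), 43,450 (Pike-1), 39,419 (Pike-2)
Next rejected bid: $30,841 (not a price — pay-as-bid).
Apex wins no units.

Apex pays $0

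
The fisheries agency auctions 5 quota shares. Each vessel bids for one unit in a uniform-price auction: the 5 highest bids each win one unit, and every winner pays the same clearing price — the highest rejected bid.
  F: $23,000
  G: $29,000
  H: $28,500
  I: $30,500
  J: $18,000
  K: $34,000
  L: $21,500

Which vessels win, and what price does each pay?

Bids ranked high→low: 34,000 (K), 30,500 (I), 29,000 (G), 28,500 (H), 23,000 (F), 21,500 (L), 18,000 (J)
Top 5: K, I, G, H, F.
Highest unsuccessful bid: $21,500 → clearing price.

K, I, G, H, F; each pays $21,500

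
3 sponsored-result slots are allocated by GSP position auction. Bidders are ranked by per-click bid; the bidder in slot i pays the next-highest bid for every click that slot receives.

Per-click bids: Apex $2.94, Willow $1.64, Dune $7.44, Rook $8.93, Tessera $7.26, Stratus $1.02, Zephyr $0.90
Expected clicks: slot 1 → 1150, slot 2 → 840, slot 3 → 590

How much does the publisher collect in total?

Total revenue: $16389.00

Sorting advertisers: $8.93 (Rook) > $7.44 (Dune) > $7.26 (Tessera) > $2.94 (Apex) > …
Slot 1: Rook pays $7.44 × 1150 = $8556.00
Slot 2: Dune pays $7.26 × 840 = $6098.40
Slot 3: Tessera pays $2.94 × 590 = $1734.60
Total = $16389.00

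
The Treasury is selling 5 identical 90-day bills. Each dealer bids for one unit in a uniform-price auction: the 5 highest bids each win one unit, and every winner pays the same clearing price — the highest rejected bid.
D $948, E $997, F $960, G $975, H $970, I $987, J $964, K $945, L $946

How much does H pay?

Bids ranked high→low: 997 (E), 987 (I), 975 (G), 970 (H), 964 (J), 960 (F), 948 (D), …
The 5 highest are E, I, G, H, J.
Clearing price = highest rejected bid = $960.
H wins → pays $960.

H pays $960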